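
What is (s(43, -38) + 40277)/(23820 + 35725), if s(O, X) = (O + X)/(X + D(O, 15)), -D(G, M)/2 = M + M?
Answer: 3947141/5835410 ≈ 0.67641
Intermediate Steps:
D(G, M) = -4*M (D(G, M) = -2*(M + M) = -4*M)
s(O, X) = (O + X)/(-60 + X) (s(O, X) = (O + X)/(X - 4*15) = (O + X)/(X - 60) = (O + X)/(-60 + X))
(s(43, -38) + 40277)/(23820 + 35725) = ((43 - 38)/(-60 - 38) + 40277)/(23820 + 35725) = (5/(-98) + 40277)/59545 = (-1/98*5 + 40277)*(1/59545) = (-5/98 + 40277)*(1/59545) = (3947141/98)*(1/59545) = 3947141/5835410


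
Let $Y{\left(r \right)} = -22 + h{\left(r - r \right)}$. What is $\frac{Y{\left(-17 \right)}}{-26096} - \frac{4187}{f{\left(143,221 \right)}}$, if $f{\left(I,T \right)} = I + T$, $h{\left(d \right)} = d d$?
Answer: $- \frac{1950999}{169624} \approx -11.502$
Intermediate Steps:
$h{\left(d \right)} = d^{2}$
$Y{\left(r \right)} = -22$ ($Y{\left(r \right)} = -22 + \left(r - r\right)^{2} = -22 + 0^{2} = -22 + 0 = -22$)
$\frac{Y{\left(-17 \right)}}{-26096} - \frac{4187}{f{\left(143,221 \right)}} = - \frac{22}{-26096} - \frac{4187}{143 + 221} = \left(-22\right) \left(- \frac{1}{26096}\right) - \frac{4187}{364} = \frac{11}{13048} - \frac{4187}{364} = - \frac{1950999}{169624}$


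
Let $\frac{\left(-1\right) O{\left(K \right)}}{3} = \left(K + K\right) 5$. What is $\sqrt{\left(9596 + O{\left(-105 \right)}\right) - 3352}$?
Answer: $\sqrt{9394} \approx 96.923$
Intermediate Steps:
$O{\left(K \right)} = - 30 K$ ($O{\left(K \right)} = - 3 \left(K + K\right) 5 = - 3 \cdot 2 K 5 = - 3 \cdot 10 K = - 30 K$)
$\sqrt{\left(9596 + O{\left(-105 \right)}\right) - 3352} = \sqrt{\left(9596 - -3150\right) - 3352} = \sqrt{\left(9596 + 3150\right) - 3352} = \sqrt{12746 - 3352} = \sqrt{9394}$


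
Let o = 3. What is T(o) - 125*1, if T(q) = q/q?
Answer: -124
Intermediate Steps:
T(q) = 1
T(o) - 125*1 = 1 - 125*1 = 1 - 125 = -124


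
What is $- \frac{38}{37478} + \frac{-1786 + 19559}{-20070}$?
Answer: $- \frac{333429577}{376091730} \approx -0.88656$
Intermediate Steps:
$- \frac{38}{37478} + \frac{-1786 + 19559}{-20070} = \left(-38\right) \frac{1}{37478} + 17773 \left(- \frac{1}{20070}\right) = - \frac{19}{18739} - \frac{17773}{20070} = - \frac{333429577}{376091730}$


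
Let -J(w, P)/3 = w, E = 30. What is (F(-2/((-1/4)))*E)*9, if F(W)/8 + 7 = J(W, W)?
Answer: -66960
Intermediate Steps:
J(w, P) = -3*w
F(W) = -56 - 24*W (F(W) = -56 + 8*(-3*W) = -56 - 24*W)
(F(-2/((-1/4)))*E)*9 = ((-56 - (-48)/((-1/4)))*30)*9 = ((-56 - (-48)/((-1*¼)))*30)*9 = ((-56 - (-48)/(-¼))*30)*9 = ((-56 - (-48)*(-4))*30)*9 = ((-56 - 24*8)*30)*9 = ((-56 - 192)*30)*9 = -248*30*9 = -7440*9 = -66960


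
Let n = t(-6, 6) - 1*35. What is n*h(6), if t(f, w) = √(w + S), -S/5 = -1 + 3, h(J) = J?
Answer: -210 + 12*I ≈ -210.0 + 12.0*I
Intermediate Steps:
S = -10 (S = -5*(-1 + 3) = -5*2 = -10)
t(f, w) = √(-10 + w) (t(f, w) = √(w - 10) = √(-10 + w))
n = -35 + 2*I (n = √(-10 + 6) - 1*35 = √(-4) - 35 = 2*I - 35 = -35 + 2*I ≈ -35.0 + 2.0*I)
n*h(6) = (-35 + 2*I)*6 = -210 + 12*I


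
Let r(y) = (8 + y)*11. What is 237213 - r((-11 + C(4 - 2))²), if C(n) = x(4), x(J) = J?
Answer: 236586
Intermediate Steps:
C(n) = 4
r(y) = 88 + 11*y
237213 - r((-11 + C(4 - 2))²) = 237213 - (88 + 11*(-11 + 4)²) = 237213 - (88 + 11*(-7)²) = 237213 - (88 + 11*49) = 237213 - (88 + 539) = 237213 - 1*627 = 237213 - 627 = 236586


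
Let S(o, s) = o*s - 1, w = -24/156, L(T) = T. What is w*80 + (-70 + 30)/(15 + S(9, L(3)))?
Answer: -7080/533 ≈ -13.283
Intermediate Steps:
w = -2/13 (w = -24*1/156 = -2/13 ≈ -0.15385)
S(o, s) = -1 + o*s
w*80 + (-70 + 30)/(15 + S(9, L(3))) = -2/13*80 + (-70 + 30)/(15 + (-1 + 9*3)) = -160/13 - 40/(15 + (-1 + 27)) = -160/13 - 40/(15 + 26) = -160/13 - 40/41 = -7080/533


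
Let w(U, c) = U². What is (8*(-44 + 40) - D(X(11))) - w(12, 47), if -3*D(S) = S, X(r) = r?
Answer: -517/3 ≈ -172.33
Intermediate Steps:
D(S) = -S/3
(8*(-44 + 40) - D(X(11))) - w(12, 47) = (8*(-44 + 40) - (-1)*11/3) - 1*12² = (8*(-4) - 1*(-11/3)) - 1*144 = (-32 + 11/3) - 144 = -85/3 - 144 = -517/3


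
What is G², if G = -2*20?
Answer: 1600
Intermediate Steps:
G = -40
G² = (-40)² = 1600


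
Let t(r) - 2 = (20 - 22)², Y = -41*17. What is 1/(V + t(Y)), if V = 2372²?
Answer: 1/5626390 ≈ 1.7773e-7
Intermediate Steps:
Y = -697
t(r) = 6 (t(r) = 2 + (20 - 22)² = 2 + (-2)² = 2 + 4 = 6)
V = 5626384
1/(V + t(Y)) = 1/(5626384 + 6) = 1/5626390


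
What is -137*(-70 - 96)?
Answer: 22742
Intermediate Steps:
-137*(-70 - 96) = -137*(-166) = 22742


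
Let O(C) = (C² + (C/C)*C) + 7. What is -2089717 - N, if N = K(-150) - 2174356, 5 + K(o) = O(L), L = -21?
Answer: 84217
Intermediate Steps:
O(C) = 7 + C + C² (O(C) = (C² + 1*C) + 7 = (C² + C) + 7 = (C + C²) + 7 = 7 + C + C²)
K(o) = 422 (K(o) = -5 + (7 - 21 + (-21)²) = -5 + (7 - 21 + 441) = -5 + 427 = 422)
N = -2173934 (N = 422 - 2174356 = -2173934)
-2089717 - N = -2089717 - 1*(-2173934) = -2089717 + 2173934 = 84217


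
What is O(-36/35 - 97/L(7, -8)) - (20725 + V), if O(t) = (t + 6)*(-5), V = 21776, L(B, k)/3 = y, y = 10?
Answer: -1785407/42 ≈ -42510.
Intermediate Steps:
L(B, k) = 30 (L(B, k) = 3*10 = 30)
O(t) = -30 - 5*t (O(t) = (6 + t)*(-5) = -30 - 5*t)
O(-36/35 - 97/L(7, -8)) - (20725 + V) = (-30 - 5*(-36/35 - 97/30)) - (20725 + 21776) = (-30 - 5*(-36*1/35 - 97*1/30)) - 1*42501 = (-30 - 5*(-36/35 - 97/30)) - 42501 = (-30 - 5*(-179/42)) - 42501 = (-30 + 895/42) - 42501 = -365/42 - 42501 = -1785407/42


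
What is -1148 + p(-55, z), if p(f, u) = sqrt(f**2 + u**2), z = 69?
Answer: -1148 + sqrt(7786) ≈ -1059.8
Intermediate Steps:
-1148 + p(-55, z) = -1148 + sqrt((-55)**2 + 69**2) = -1148 + sqrt(3025 + 4761) = -1148 + sqrt(7786)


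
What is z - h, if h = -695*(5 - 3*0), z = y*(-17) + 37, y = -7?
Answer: 3631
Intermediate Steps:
z = 156 (z = -7*(-17) + 37 = 119 + 37 = 156)
h = -3475 (h = -695*(5 + 0) = -695*5 = -3475)
z - h = 156 - 1*(-3475) = 156 + 3475 = 3631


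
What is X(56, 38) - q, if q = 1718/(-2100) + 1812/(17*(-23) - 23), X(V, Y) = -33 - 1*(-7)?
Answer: -167481/8050 ≈ -20.805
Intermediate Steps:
X(V, Y) = -26 (X(V, Y) = -33 + 7 = -26)
q = -41819/8050 (q = 1718*(-1/2100) + 1812/(-391 - 23) = -859/1050 + 1812/(-414) = -859/1050 + 1812*(-1/414) = -859/1050 - 302/69 = -41819/8050 ≈ -5.1949)
X(56, 38) - q = -26 - 1*(-41819/8050) = -26 + 41819/8050 = -167481/8050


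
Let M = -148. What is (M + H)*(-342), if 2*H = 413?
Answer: -20007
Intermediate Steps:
H = 413/2 (H = (½)*413 = 413/2 ≈ 206.50)
(M + H)*(-342) = (-148 + 413/2)*(-342) = (117/2)*(-342) = -20007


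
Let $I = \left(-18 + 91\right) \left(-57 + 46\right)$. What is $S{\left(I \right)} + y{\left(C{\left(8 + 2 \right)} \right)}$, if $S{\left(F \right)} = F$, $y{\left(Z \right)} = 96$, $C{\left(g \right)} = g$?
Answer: $-707$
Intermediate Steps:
$I = -803$ ($I = 73 \left(-11\right) = -803$)
$S{\left(I \right)} + y{\left(C{\left(8 + 2 \right)} \right)} = -803 + 96 = -707$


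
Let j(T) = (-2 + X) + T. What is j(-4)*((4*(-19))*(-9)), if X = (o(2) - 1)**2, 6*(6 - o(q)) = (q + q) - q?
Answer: 10792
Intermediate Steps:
o(q) = 6 - q/6 (o(q) = 6 - ((q + q) - q)/6 = 6 - (2*q - q)/6 = 6 - q/6)
X = 196/9 (X = ((6 - 1/6*2) - 1)**2 = ((6 - 1/3) - 1)**2 = (17/3 - 1)**2 = (14/3)**2 = 196/9 ≈ 21.778)
j(T) = 178/9 + T (j(T) = (-2 + 196/9) + T = 178/9 + T)
j(-4)*((4*(-19))*(-9)) = (178/9 - 4)*((4*(-19))*(-9)) = 142*(-76*(-9))/9 = (142/9)*684 = 10792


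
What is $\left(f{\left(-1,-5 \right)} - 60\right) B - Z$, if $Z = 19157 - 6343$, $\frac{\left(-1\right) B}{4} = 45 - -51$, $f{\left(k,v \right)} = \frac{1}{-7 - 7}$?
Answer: $\frac{71774}{7} \approx 10253.0$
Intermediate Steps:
$f{\left(k,v \right)} = - \frac{1}{14}$ ($f{\left(k,v \right)} = \frac{1}{-14} = - \frac{1}{14}$)
$B = -384$ ($B = - 4 \left(45 - -51\right) = - 4 \left(45 + 51\right) = \left(-4\right) 96 = -384$)
$Z = 12814$ ($Z = 19157 - 6343 = 12814$)
$\left(f{\left(-1,-5 \right)} - 60\right) B - Z = \left(- \frac{1}{14} - 60\right) \left(-384\right) - 12814 = \left(- \frac{841}{14}\right) \left(-384\right) - 12814 = \frac{161472}{7} - 12814 = \frac{71774}{7}$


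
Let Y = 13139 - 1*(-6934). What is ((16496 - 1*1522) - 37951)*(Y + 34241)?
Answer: -1247972778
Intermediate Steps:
Y = 20073 (Y = 13139 + 6934 = 20073)
((16496 - 1*1522) - 37951)*(Y + 34241) = ((16496 - 1*1522) - 37951)*(20073 + 34241) = ((16496 - 1522) - 37951)*54314 = (14974 - 37951)*54314 = -22977*54314 = -1247972778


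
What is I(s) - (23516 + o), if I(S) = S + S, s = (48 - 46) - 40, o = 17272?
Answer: -40864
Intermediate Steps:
s = -38 (s = 2 - 40 = -38)
I(S) = 2*S
I(s) - (23516 + o) = 2*(-38) - (23516 + 17272) = -76 - 1*40788 = -76 - 40788 = -40864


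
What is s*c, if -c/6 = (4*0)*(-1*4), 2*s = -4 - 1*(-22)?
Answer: 0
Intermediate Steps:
s = 9 (s = (-4 - 1*(-22))/2 = (-4 + 22)/2 = (½)*18 = 9)
c = 0 (c = -6*4*0*(-1*4) = -0*(-4) = -6*0 = 0)
s*c = 9*0 = 0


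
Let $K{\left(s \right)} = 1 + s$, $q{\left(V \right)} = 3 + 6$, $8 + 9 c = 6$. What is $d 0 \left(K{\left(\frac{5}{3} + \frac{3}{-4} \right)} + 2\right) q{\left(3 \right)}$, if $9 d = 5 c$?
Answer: $0$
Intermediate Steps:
$c = - \frac{2}{9}$ ($c = - \frac{8}{9} + \frac{1}{9} \cdot 6 = - \frac{8}{9} + \frac{2}{3} = - \frac{2}{9} \approx -0.22222$)
$q{\left(V \right)} = 9$
$d = - \frac{10}{81}$ ($d = \frac{5 \left(- \frac{2}{9}\right)}{9} = \frac{1}{9} \left(- \frac{10}{9}\right) = - \frac{10}{81} \approx -0.12346$)
$d 0 \left(K{\left(\frac{5}{3} + \frac{3}{-4} \right)} + 2\right) q{\left(3 \right)} = - \frac{10 \cdot 0 \left(\left(1 + \left(\frac{5}{3} + \frac{3}{-4}\right)\right) + 2\right)}{81} \cdot 9 = - \frac{10 \cdot 0 \left(\left(1 + \left(5 \cdot \frac{1}{3} + 3 \left(- \frac{1}{4}\right)\right)\right) + 2\right)}{81} \cdot 9 = - \frac{10 \cdot 0 \left(\left(1 + \left(\frac{5}{3} - \frac{3}{4}\right)\right) + 2\right)}{81} \cdot 9 = - \frac{10 \cdot 0 \left(\left(1 + \frac{11}{12}\right) + 2\right)}{81} \cdot 9 = - \frac{10 \cdot 0 \left(\frac{23}{12} + 2\right)}{81} \cdot 9 = - \frac{10 \cdot 0 \cdot \frac{47}{12}}{81} \cdot 9 = \left(- \frac{10}{81}\right) 0 \cdot 9 = 0 \cdot 9 = 0$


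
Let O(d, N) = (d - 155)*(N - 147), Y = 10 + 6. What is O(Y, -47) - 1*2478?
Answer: 24488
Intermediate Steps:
Y = 16
O(d, N) = (-155 + d)*(-147 + N)
O(Y, -47) - 1*2478 = (22785 - 155*(-47) - 147*16 - 47*16) - 1*2478 = (22785 + 7285 - 2352 - 752) - 2478 = 26966 - 2478 = 24488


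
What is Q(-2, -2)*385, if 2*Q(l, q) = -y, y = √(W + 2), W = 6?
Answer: -385*√2 ≈ -544.47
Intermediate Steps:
y = 2*√2 (y = √(6 + 2) = √8 = 2*√2 ≈ 2.8284)
Q(l, q) = -√2 (Q(l, q) = (-2*√2)/2 = -√2)
Q(-2, -2)*385 = -√2*385 = -385*√2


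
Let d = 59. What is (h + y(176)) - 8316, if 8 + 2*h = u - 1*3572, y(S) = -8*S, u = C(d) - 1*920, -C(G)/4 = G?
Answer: -12092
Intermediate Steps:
C(G) = -4*G
u = -1156 (u = -4*59 - 1*920 = -236 - 920 = -1156)
y(S) = -8*S
h = -2368 (h = -4 + (-1156 - 1*3572)/2 = -4 + (-1156 - 3572)/2 = -4 + (½)*(-4728) = -4 - 2364 = -2368)
(h + y(176)) - 8316 = (-2368 - 8*176) - 8316 = (-2368 - 1408) - 8316 = -3776 - 8316 = -12092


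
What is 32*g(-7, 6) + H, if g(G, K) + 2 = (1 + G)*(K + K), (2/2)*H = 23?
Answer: -2345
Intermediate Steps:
H = 23
g(G, K) = -2 + 2*K*(1 + G) (g(G, K) = -2 + (1 + G)*(K + K) = -2 + (1 + G)*(2*K) = -2 + 2*K*(1 + G))
32*g(-7, 6) + H = 32*(-2 + 2*6 + 2*(-7)*6) + 23 = 32*(-2 + 12 - 84) + 23 = 32*(-74) + 23 = -2368 + 23 = -2345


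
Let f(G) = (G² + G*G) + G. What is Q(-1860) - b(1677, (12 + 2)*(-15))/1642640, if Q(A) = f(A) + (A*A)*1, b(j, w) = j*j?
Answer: 17045573909271/1642640 ≈ 1.0377e+7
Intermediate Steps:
f(G) = G + 2*G² (f(G) = (G² + G²) + G = 2*G² + G = G + 2*G²)
b(j, w) = j²
Q(A) = A² + A*(1 + 2*A) (Q(A) = A*(1 + 2*A) + (A*A)*1 = A*(1 + 2*A) + A²*1 = A*(1 + 2*A) + A² = A² + A*(1 + 2*A))
Q(-1860) - b(1677, (12 + 2)*(-15))/1642640 = -1860*(1 + 3*(-1860)) - 1677²/1642640 = -1860*(1 - 5580) - 2812329/1642640 = -1860*(-5579) - 1*2812329/1642640 = 10376940 - 2812329/1642640 = 17045573909271/1642640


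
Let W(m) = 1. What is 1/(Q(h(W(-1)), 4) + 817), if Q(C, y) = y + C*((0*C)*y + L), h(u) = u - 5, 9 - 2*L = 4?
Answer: 1/811 ≈ 0.0012330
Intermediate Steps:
L = 5/2 (L = 9/2 - ½*4 = 9/2 - 2 = 5/2 ≈ 2.5000)
h(u) = -5 + u
Q(C, y) = y + 5*C/2 (Q(C, y) = y + C*((0*C)*y + 5/2) = y + C*(0*y + 5/2) = y + C*(0 + 5/2) = y + C*(5/2) = y + 5*C/2)
1/(Q(h(W(-1)), 4) + 817) = 1/((4 + 5*(-5 + 1)/2) + 817) = 1/((4 + (5/2)*(-4)) + 817) = 1/((4 - 10) + 817) = 1/(-6 + 817) = 1/811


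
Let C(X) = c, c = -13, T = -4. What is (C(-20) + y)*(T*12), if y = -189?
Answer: 9696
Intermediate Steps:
C(X) = -13
(C(-20) + y)*(T*12) = (-13 - 189)*(-4*12) = -202*(-48) = 9696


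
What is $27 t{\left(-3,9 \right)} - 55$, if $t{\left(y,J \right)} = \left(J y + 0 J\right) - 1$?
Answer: $-811$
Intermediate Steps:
$t{\left(y,J \right)} = -1 + J y$ ($t{\left(y,J \right)} = \left(J y + 0\right) - 1 = J y - 1 = -1 + J y$)
$27 t{\left(-3,9 \right)} - 55 = 27 \left(-1 + 9 \left(-3\right)\right) - 55 = 27 \left(-1 - 27\right) - 55 = 27 \left(-28\right) - 55 = -756 - 55 = -811$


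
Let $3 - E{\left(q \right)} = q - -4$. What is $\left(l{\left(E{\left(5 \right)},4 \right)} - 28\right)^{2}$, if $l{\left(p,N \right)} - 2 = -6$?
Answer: $1024$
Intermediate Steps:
$E{\left(q \right)} = -1 - q$ ($E{\left(q \right)} = 3 - \left(q - -4\right) = 3 - \left(q + 4\right) = 3 - \left(4 + q\right) = -1 - q$)
$l{\left(p,N \right)} = -4$ ($l{\left(p,N \right)} = 2 - 6 = -4$)
$\left(l{\left(E{\left(5 \right)},4 \right)} - 28\right)^{2} = \left(-4 - 28\right)^{2} = \left(-32\right)^{2} = 1024$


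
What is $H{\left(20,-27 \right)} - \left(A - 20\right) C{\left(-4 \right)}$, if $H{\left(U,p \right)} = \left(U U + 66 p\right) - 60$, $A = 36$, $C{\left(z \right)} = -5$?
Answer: $-1362$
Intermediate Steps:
$H{\left(U,p \right)} = -60 + U^{2} + 66 p$ ($H{\left(U,p \right)} = \left(U^{2} + 66 p\right) - 60 = -60 + U^{2} + 66 p$)
$H{\left(20,-27 \right)} - \left(A - 20\right) C{\left(-4 \right)} = \left(-60 + 20^{2} + 66 \left(-27\right)\right) - \left(36 - 20\right) \left(-5\right) = \left(-60 + 400 - 1782\right) - 16 \left(-5\right) = -1442 - -80 = -1442 + 80 = -1362$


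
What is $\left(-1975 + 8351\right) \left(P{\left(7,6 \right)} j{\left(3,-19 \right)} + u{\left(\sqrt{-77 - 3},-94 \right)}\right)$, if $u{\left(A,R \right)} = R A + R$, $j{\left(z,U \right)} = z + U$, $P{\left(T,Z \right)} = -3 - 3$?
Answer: $12752 - 2397376 i \sqrt{5} \approx 12752.0 - 5.3607 \cdot 10^{6} i$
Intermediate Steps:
$P{\left(T,Z \right)} = -6$ ($P{\left(T,Z \right)} = -3 - 3 = -6$)
$j{\left(z,U \right)} = U + z$
$u{\left(A,R \right)} = R + A R$ ($u{\left(A,R \right)} = A R + R = R + A R$)
$\left(-1975 + 8351\right) \left(P{\left(7,6 \right)} j{\left(3,-19 \right)} + u{\left(\sqrt{-77 - 3},-94 \right)}\right) = \left(-1975 + 8351\right) \left(- 6 \left(-19 + 3\right) - 94 \left(1 + \sqrt{-77 - 3}\right)\right) = 6376 \left(\left(-6\right) \left(-16\right) - 94 \left(1 + \sqrt{-80}\right)\right) = 6376 \left(96 - 94 \left(1 + 4 i \sqrt{5}\right)\right) = 6376 \left(96 - \left(94 + 376 i \sqrt{5}\right)\right) = 6376 \left(2 - 376 i \sqrt{5}\right) = 12752 - 2397376 i \sqrt{5}$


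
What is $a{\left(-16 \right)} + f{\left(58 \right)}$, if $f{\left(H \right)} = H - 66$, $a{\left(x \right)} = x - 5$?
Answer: $-29$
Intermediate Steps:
$a{\left(x \right)} = -5 + x$ ($a{\left(x \right)} = x - 5 = -5 + x$)
$f{\left(H \right)} = -66 + H$
$a{\left(-16 \right)} + f{\left(58 \right)} = \left(-5 - 16\right) + \left(-66 + 58\right) = -21 - 8 = -29$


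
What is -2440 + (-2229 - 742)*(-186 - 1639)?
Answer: 5419635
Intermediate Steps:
-2440 + (-2229 - 742)*(-186 - 1639) = -2440 - 2971*(-1825) = -2440 + 5422075 = 5419635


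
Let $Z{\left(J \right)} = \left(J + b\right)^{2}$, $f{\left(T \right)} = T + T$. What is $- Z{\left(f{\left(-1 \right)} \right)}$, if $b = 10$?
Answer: $-64$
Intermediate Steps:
$f{\left(T \right)} = 2 T$
$Z{\left(J \right)} = \left(10 + J\right)^{2}$ ($Z{\left(J \right)} = \left(J + 10\right)^{2} = \left(10 + J\right)^{2}$)
$- Z{\left(f{\left(-1 \right)} \right)} = - \left(10 + 2 \left(-1\right)\right)^{2} = - \left(10 - 2\right)^{2} = - 8^{2} = \left(-1\right) 64 = -64$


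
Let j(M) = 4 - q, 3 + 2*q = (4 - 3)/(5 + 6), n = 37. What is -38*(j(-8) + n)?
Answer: -17746/11 ≈ -1613.3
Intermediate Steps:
q = -16/11 (q = -3/2 + ((4 - 3)/(5 + 6))/2 = -3/2 + (1/11)/2 = -3/2 + (1*(1/11))/2 = -3/2 + (1/2)*(1/11) = -3/2 + 1/22 = -16/11 ≈ -1.4545)
j(M) = 60/11 (j(M) = 4 - 1*(-16/11) = 4 + 16/11 = 60/11)
-38*(j(-8) + n) = -38*(60/11 + 37) = -38*467/11 = -17746/11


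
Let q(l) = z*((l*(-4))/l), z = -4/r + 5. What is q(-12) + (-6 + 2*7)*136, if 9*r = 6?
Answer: 1092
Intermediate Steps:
r = ⅔ (r = (⅑)*6 = ⅔ ≈ 0.66667)
z = -1 (z = -4/⅔ + 5 = -4*3/2 + 5 = -6 + 5 = -1)
q(l) = 4 (q(l) = -l*(-4)/l = -(-4*l)/l = -1*(-4) = 4)
q(-12) + (-6 + 2*7)*136 = 4 + (-6 + 2*7)*136 = 4 + (-6 + 14)*136 = 4 + 8*136 = 4 + 1088 = 1092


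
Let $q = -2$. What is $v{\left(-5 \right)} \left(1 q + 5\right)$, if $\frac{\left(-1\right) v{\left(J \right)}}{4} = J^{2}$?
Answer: $-300$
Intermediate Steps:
$v{\left(J \right)} = - 4 J^{2}$
$v{\left(-5 \right)} \left(1 q + 5\right) = - 4 \left(-5\right)^{2} \left(1 \left(-2\right) + 5\right) = \left(-4\right) 25 \left(-2 + 5\right) = \left(-100\right) 3 = -300$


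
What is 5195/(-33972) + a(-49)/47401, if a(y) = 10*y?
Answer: -262894475/1610306772 ≈ -0.16326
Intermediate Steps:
5195/(-33972) + a(-49)/47401 = 5195/(-33972) + (10*(-49))/47401 = 5195*(-1/33972) - 490*1/47401 = -5195/33972 - 490/47401 = -262894475/1610306772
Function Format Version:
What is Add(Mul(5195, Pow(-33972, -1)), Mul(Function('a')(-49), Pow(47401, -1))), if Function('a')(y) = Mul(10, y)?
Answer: Rational(-262894475, 1610306772) ≈ -0.16326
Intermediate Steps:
Add(Mul(5195, Pow(-33972, -1)), Mul(Function('a')(-49), Pow(47401, -1))) = Add(Mul(5195, Pow(-33972, -1)), Mul(Mul(10, -49), Pow(47401, -1))) = Add(Mul(5195, Rational(-1, 33972)), Mul(-490, Rational(1, 47401))) = Add(Rational(-5195, 33972), Rational(-490, 47401)) = Rational(-262894475, 1610306772)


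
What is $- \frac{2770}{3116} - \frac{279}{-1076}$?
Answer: $- \frac{527789}{838204} \approx -0.62967$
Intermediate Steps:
$- \frac{2770}{3116} - \frac{279}{-1076} = \left(-2770\right) \frac{1}{3116} - - \frac{279}{1076} = - \frac{1385}{1558} + \frac{279}{1076} = - \frac{527789}{838204}$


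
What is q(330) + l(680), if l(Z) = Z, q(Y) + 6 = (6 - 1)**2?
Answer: 699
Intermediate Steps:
q(Y) = 19 (q(Y) = -6 + (6 - 1)**2 = -6 + 5**2 = -6 + 25 = 19)
q(330) + l(680) = 19 + 680 = 699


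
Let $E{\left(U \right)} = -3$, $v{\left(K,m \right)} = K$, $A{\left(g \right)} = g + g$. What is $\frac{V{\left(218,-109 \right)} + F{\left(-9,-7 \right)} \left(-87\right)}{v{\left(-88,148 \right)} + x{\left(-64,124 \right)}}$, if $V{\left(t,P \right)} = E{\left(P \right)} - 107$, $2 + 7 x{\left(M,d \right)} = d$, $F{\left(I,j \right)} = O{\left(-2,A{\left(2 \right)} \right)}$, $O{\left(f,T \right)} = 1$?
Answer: $\frac{1379}{494} \approx 2.7915$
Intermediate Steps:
$A{\left(g \right)} = 2 g$
$F{\left(I,j \right)} = 1$
$x{\left(M,d \right)} = - \frac{2}{7} + \frac{d}{7}$
$V{\left(t,P \right)} = -110$ ($V{\left(t,P \right)} = -3 - 107 = -110$)
$\frac{V{\left(218,-109 \right)} + F{\left(-9,-7 \right)} \left(-87\right)}{v{\left(-88,148 \right)} + x{\left(-64,124 \right)}} = \frac{-110 + 1 \left(-87\right)}{-88 + \left(- \frac{2}{7} + \frac{1}{7} \cdot 124\right)} = \frac{-110 - 87}{-88 + \left(- \frac{2}{7} + \frac{124}{7}\right)} = - \frac{197}{-88 + \frac{122}{7}} = - \frac{197}{- \frac{494}{7}} = \left(-197\right) \left(- \frac{7}{494}\right) = \frac{1379}{494}$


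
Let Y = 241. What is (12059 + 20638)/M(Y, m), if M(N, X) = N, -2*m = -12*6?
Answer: 32697/241 ≈ 135.67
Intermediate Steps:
m = 36 (m = -(-6)*6 = -½*(-72) = 36)
(12059 + 20638)/M(Y, m) = (12059 + 20638)/241 = 32697*(1/241) = 32697/241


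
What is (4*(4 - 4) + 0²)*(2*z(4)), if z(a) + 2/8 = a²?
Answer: 0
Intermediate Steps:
z(a) = -¼ + a²
(4*(4 - 4) + 0²)*(2*z(4)) = (4*(4 - 4) + 0²)*(2*(-¼ + 4²)) = (4*0 + 0)*(2*(-¼ + 16)) = (0 + 0)*(2*(63/4)) = 0*(63/2) = 0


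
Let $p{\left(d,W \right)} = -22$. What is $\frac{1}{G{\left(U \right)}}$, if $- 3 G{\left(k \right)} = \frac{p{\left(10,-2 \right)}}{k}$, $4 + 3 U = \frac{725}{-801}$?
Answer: $- \frac{3929}{17622} \approx -0.22296$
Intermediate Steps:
$U = - \frac{3929}{2403}$ ($U = - \frac{4}{3} + \frac{725 \frac{1}{-801}}{3} = - \frac{4}{3} + \frac{725 \left(- \frac{1}{801}\right)}{3} = - \frac{4}{3} + \frac{1}{3} \left(- \frac{725}{801}\right) = - \frac{4}{3} - \frac{725}{2403} = - \frac{3929}{2403} \approx -1.635$)
$G{\left(k \right)} = \frac{22}{3 k}$ ($G{\left(k \right)} = - \frac{\left(-22\right) \frac{1}{k}}{3} = \frac{22}{3 k}$)
$\frac{1}{G{\left(U \right)}} = \frac{1}{\frac{22}{3} \frac{1}{- \frac{3929}{2403}}} = \frac{1}{\frac{22}{3} \left(- \frac{2403}{3929}\right)} = \frac{1}{- \frac{17622}{3929}} = - \frac{3929}{17622}$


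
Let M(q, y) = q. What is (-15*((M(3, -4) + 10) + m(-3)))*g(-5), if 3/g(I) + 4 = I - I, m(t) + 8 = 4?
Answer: 405/4 ≈ 101.25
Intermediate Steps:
m(t) = -4 (m(t) = -8 + 4 = -4)
g(I) = -¾ (g(I) = 3/(-4 + (I - I)) = 3/(-4 + 0) = 3/(-4) = 3*(-¼) = -¾)
(-15*((M(3, -4) + 10) + m(-3)))*g(-5) = -15*((3 + 10) - 4)*(-¾) = -15*(13 - 4)*(-¾) = -15*9*(-¾) = -135*(-¾) = 405/4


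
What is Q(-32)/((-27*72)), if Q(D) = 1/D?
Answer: 1/62208 ≈ 1.6075e-5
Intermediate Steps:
Q(-32)/((-27*72)) = 1/((-32)*((-27*72))) = -1/32/(-1944) = -1/32*(-1/1944) = 1/62208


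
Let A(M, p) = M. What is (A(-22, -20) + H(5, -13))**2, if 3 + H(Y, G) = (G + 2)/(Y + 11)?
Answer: 168921/256 ≈ 659.85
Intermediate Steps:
H(Y, G) = -3 + (2 + G)/(11 + Y) (H(Y, G) = -3 + (G + 2)/(Y + 11) = -3 + (2 + G)/(11 + Y))
(A(-22, -20) + H(5, -13))**2 = (-22 + (-31 - 13 - 3*5)/(11 + 5))**2 = (-22 + (-31 - 13 - 15)/16)**2 = (-22 + (1/16)*(-59))**2 = (-22 - 59/16)**2 = (-411/16)**2 = 168921/256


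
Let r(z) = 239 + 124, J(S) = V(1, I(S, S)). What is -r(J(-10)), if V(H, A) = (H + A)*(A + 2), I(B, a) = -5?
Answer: -363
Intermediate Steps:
V(H, A) = (2 + A)*(A + H) (V(H, A) = (A + H)*(2 + A) = (2 + A)*(A + H))
J(S) = 12 (J(S) = (-5)**2 + 2*(-5) + 2*1 - 5*1 = 25 - 10 + 2 - 5 = 12)
r(z) = 363
-r(J(-10)) = -1*363 = -363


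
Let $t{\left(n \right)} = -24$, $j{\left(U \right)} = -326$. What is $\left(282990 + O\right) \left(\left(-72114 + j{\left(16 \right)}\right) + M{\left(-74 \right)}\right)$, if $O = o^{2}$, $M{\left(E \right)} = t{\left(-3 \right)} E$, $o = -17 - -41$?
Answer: $-20037907824$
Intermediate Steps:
$o = 24$ ($o = -17 + 41 = 24$)
$M{\left(E \right)} = - 24 E$
$O = 576$ ($O = 24^{2} = 576$)
$\left(282990 + O\right) \left(\left(-72114 + j{\left(16 \right)}\right) + M{\left(-74 \right)}\right) = \left(282990 + 576\right) \left(\left(-72114 - 326\right) - -1776\right) = 283566 \left(-72440 + 1776\right) = 283566 \left(-70664\right) = -20037907824$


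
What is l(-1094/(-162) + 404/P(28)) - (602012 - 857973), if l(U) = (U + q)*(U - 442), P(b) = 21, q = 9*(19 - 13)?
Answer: 71590444594/321489 ≈ 2.2268e+5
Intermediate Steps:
q = 54 (q = 9*6 = 54)
l(U) = (-442 + U)*(54 + U) (l(U) = (U + 54)*(U - 442) = (54 + U)*(-442 + U) = (-442 + U)*(54 + U))
l(-1094/(-162) + 404/P(28)) - (602012 - 857973) = (-23868 + (-1094/(-162) + 404/21)² - 388*(-1094/(-162) + 404/21)) - (602012 - 857973) = (-23868 + (-1094*(-1/162) + 404*(1/21))² - 388*(-1094*(-1/162) + 404*(1/21))) - 1*(-255961) = (-23868 + (547/81 + 404/21)² - 388*(547/81 + 404/21)) + 255961 = (-23868 + (14737/567)² - 388*14737/567) + 255961 = (-23868 + 217179169/321489 - 5717956/567) + 255961 = -10698201335/321489 + 255961 = 71590444594/321489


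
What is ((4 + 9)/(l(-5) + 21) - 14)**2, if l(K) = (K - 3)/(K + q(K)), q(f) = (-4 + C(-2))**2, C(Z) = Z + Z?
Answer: 271162089/1515361 ≈ 178.94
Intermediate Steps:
C(Z) = 2*Z
q(f) = 64 (q(f) = (-4 + 2*(-2))**2 = (-4 - 4)**2 = (-8)**2 = 64)
l(K) = (-3 + K)/(64 + K) (l(K) = (K - 3)/(K + 64) = (-3 + K)/(64 + K))
((4 + 9)/(l(-5) + 21) - 14)**2 = ((4 + 9)/((-3 - 5)/(64 - 5) + 21) - 14)**2 = (13/(-8/59 + 21) - 14)**2 = (13/(1231/59) - 14)**2 = (13*(59/1231) - 14)**2 = (767/1231 - 14)**2 = (-16467/1231)**2 = 271162089/1515361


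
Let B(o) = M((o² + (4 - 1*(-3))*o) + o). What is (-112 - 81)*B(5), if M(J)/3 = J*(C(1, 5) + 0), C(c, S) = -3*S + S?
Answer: 376350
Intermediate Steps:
C(c, S) = -2*S
M(J) = -30*J (M(J) = 3*(J*(-2*5 + 0)) = 3*(J*(-10 + 0)) = 3*(J*(-10)) = 3*(-10*J) = -30*J)
B(o) = -240*o - 30*o² (B(o) = -30*((o² + (4 - 1*(-3))*o) + o) = -30*((o² + (4 + 3)*o) + o) = -30*((o² + 7*o) + o) = -30*(o² + 8*o) = -240*o - 30*o²)
(-112 - 81)*B(5) = (-112 - 81)*(-30*5*(8 + 5)) = -(-5790)*5*13 = -193*(-1950) = 376350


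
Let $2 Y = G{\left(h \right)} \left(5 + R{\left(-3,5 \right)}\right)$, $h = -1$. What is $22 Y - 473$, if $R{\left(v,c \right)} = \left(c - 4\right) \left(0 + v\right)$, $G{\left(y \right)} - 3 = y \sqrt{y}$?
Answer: $-407 - 22 i \approx -407.0 - 22.0 i$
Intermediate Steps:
$G{\left(y \right)} = 3 + y^{\frac{3}{2}}$ ($G{\left(y \right)} = 3 + y \sqrt{y} = 3 + y^{\frac{3}{2}}$)
$R{\left(v,c \right)} = v \left(-4 + c\right)$ ($R{\left(v,c \right)} = \left(-4 + c\right) v = v \left(-4 + c\right)$)
$Y = 3 - i$ ($Y = \frac{\left(3 + \left(-1\right)^{\frac{3}{2}}\right) \left(5 - 3 \left(-4 + 5\right)\right)}{2} = \frac{\left(3 - i\right) \left(5 - 3\right)}{2} = \frac{\left(3 - i\right) 2}{2} = \frac{6 - 2 i}{2} = 3 - i \approx 3.0 - 1.0 i$)
$22 Y - 473 = 22 \left(3 - i\right) - 473 = \left(66 - 22 i\right) - 473 = -407 - 22 i$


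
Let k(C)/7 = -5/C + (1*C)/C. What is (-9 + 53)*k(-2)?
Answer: 1078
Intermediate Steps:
k(C) = 7 - 35/C (k(C) = 7*(-5/C + (1*C)/C) = 7*(-5/C + C/C) = 7*(-5/C + 1) = 7*(1 - 5/C) = 7 - 35/C)
(-9 + 53)*k(-2) = (-9 + 53)*(7 - 35/(-2)) = 44*(7 - 35*(-1/2)) = 44*(7 + 35/2) = 44*(49/2) = 1078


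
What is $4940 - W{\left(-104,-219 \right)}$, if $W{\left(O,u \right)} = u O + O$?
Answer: $-17732$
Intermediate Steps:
$W{\left(O,u \right)} = O + O u$ ($W{\left(O,u \right)} = O u + O = O + O u$)
$4940 - W{\left(-104,-219 \right)} = 4940 - - 104 \left(1 - 219\right) = 4940 - \left(-104\right) \left(-218\right) = 4940 - 22672 = -17732$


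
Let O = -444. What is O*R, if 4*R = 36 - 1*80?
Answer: 4884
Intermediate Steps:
R = -11 (R = (36 - 1*80)/4 = (36 - 80)/4 = (1/4)*(-44) = -11)
O*R = -444*(-11) = 4884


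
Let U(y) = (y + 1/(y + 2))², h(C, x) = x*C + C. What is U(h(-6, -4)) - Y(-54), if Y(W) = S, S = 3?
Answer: 129121/400 ≈ 322.80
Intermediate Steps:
Y(W) = 3
h(C, x) = C + C*x (h(C, x) = C*x + C = C + C*x)
U(y) = (y + 1/(2 + y))²
U(h(-6, -4)) - Y(-54) = (1 + (-6*(1 - 4))² + 2*(-6*(1 - 4)))²/(2 - 6*(1 - 4))² - 1*3 = (1 + (-6*(-3))² + 2*(-6*(-3)))²/(2 - 6*(-3))² - 3 = (1 + 18² + 2*18)²/(2 + 18)² - 3 = (1 + 324 + 36)²/20² - 3 = (1/400)*361² - 3 = (1/400)*130321 - 3 = 130321/400 - 3 = 129121/400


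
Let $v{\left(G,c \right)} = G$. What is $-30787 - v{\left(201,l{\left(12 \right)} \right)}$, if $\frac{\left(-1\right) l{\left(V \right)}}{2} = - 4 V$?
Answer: $-30988$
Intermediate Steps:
$l{\left(V \right)} = 8 V$ ($l{\left(V \right)} = - 2 \left(- 4 V\right) = 8 V$)
$-30787 - v{\left(201,l{\left(12 \right)} \right)} = -30787 - 201 = -30988$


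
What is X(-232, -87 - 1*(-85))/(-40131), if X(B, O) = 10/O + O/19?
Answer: 97/762489 ≈ 0.00012721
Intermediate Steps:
X(B, O) = 10/O + O/19 (X(B, O) = 10/O + O*(1/19) = 10/O + O/19)
X(-232, -87 - 1*(-85))/(-40131) = (10/(-87 - 1*(-85)) + (-87 - 1*(-85))/19)/(-40131) = (10/(-87 + 85) + (-87 + 85)/19)*(-1/40131) = (10/(-2) + (1/19)*(-2))*(-1/40131) = (10*(-1/2) - 2/19)*(-1/40131) = (-5 - 2/19)*(-1/40131) = -97/19*(-1/40131) = 97/762489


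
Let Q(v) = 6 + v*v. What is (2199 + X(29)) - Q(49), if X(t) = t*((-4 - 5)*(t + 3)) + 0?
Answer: -8560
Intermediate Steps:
X(t) = t*(-27 - 9*t) (X(t) = t*(-9*(3 + t)) + 0 = t*(-27 - 9*t) + 0 = t*(-27 - 9*t))
Q(v) = 6 + v**2
(2199 + X(29)) - Q(49) = (2199 - 9*29*(3 + 29)) - (6 + 49**2) = (2199 - 9*29*32) - (6 + 2401) = (2199 - 8352) - 1*2407 = -6153 - 2407 = -8560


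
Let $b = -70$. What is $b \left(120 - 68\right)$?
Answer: $-3640$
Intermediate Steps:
$b \left(120 - 68\right) = - 70 \left(120 - 68\right) = \left(-70\right) 52 = -3640$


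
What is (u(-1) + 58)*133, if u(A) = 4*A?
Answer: 7182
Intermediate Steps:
(u(-1) + 58)*133 = (4*(-1) + 58)*133 = (-4 + 58)*133 = 54*133 = 7182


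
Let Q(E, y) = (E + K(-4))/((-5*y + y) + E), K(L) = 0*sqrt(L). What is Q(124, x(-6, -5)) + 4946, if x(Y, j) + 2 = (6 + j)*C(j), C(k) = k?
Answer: 187979/38 ≈ 4946.8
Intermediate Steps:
K(L) = 0
x(Y, j) = -2 + j*(6 + j) (x(Y, j) = -2 + (6 + j)*j = -2 + j*(6 + j))
Q(E, y) = E/(E - 4*y) (Q(E, y) = (E + 0)/((-5*y + y) + E) = E/(-4*y + E) = E/(E - 4*y))
Q(124, x(-6, -5)) + 4946 = 124/(124 - 4*(-2 + (-5)**2 + 6*(-5))) + 4946 = 124/(124 - 4*(-2 + 25 - 30)) + 4946 = 124/(124 - 4*(-7)) + 4946 = 124/(124 + 28) + 4946 = 124/152 + 4946 = 124*(1/152) + 4946 = 31/38 + 4946 = 187979/38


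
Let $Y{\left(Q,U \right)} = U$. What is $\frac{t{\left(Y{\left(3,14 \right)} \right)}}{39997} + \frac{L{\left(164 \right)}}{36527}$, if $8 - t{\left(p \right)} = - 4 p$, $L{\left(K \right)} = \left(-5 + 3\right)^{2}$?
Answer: $\frac{2497716}{1460970419} \approx 0.0017096$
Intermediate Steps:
$L{\left(K \right)} = 4$ ($L{\left(K \right)} = \left(-2\right)^{2} = 4$)
$t{\left(p \right)} = 8 + 4 p$ ($t{\left(p \right)} = 8 - - 4 p = 8 + 4 p$)
$\frac{t{\left(Y{\left(3,14 \right)} \right)}}{39997} + \frac{L{\left(164 \right)}}{36527} = \frac{8 + 4 \cdot 14}{39997} + \frac{4}{36527} = \left(8 + 56\right) \frac{1}{39997} + 4 \cdot \frac{1}{36527} = 64 \cdot \frac{1}{39997} + \frac{4}{36527} = \frac{64}{39997} + \frac{4}{36527} = \frac{2497716}{1460970419}$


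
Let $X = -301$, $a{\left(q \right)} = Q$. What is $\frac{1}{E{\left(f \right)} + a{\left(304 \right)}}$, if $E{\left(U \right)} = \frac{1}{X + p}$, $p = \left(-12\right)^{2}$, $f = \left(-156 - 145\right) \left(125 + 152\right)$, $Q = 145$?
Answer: $\frac{157}{22764} \approx 0.0068969$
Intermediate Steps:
$a{\left(q \right)} = 145$
$f = -83377$ ($f = \left(-301\right) 277 = -83377$)
$p = 144$
$E{\left(U \right)} = - \frac{1}{157}$ ($E{\left(U \right)} = \frac{1}{-301 + 144} = \frac{1}{-157} = - \frac{1}{157}$)
$\frac{1}{E{\left(f \right)} + a{\left(304 \right)}} = \frac{1}{- \frac{1}{157} + 145} = \frac{1}{\frac{22764}{157}} = \frac{157}{22764}$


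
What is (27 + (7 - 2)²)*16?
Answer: 832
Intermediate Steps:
(27 + (7 - 2)²)*16 = (27 + 5²)*16 = (27 + 25)*16 = 52*16 = 832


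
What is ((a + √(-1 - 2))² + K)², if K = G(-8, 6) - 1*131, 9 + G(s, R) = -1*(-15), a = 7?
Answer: 5653 - 2212*I*√3 ≈ 5653.0 - 3831.3*I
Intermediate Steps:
G(s, R) = 6 (G(s, R) = -9 - 1*(-15) = -9 + 15 = 6)
K = -125 (K = 6 - 1*131 = 6 - 131 = -125)
((a + √(-1 - 2))² + K)² = ((7 + √(-1 - 2))² - 125)² = ((7 + √(-3))² - 125)² = ((7 + I*√3)² - 125)² = (-125 + (7 + I*√3)²)²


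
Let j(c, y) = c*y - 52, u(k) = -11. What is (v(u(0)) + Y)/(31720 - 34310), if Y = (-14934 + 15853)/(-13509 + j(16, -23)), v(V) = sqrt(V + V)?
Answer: 919/36076110 - I*sqrt(22)/2590 ≈ 2.5474e-5 - 0.001811*I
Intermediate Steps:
j(c, y) = -52 + c*y
v(V) = sqrt(2)*sqrt(V) (v(V) = sqrt(2*V) = sqrt(2)*sqrt(V))
Y = -919/13929 (Y = (-14934 + 15853)/(-13509 + (-52 + 16*(-23))) = 919/(-13509 + (-52 - 368)) = 919/(-13509 - 420) = 919/(-13929) = 919*(-1/13929) = -919/13929 ≈ -0.065977)
(v(u(0)) + Y)/(31720 - 34310) = (sqrt(2)*sqrt(-11) - 919/13929)/(31720 - 34310) = (sqrt(2)*(I*sqrt(11)) - 919/13929)/(-2590) = (I*sqrt(22) - 919/13929)*(-1/2590) = (-919/13929 + I*sqrt(22))*(-1/2590) = 919/36076110 - I*sqrt(22)/2590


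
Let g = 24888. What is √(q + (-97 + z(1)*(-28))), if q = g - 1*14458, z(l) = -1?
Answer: √10361 ≈ 101.79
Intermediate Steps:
q = 10430 (q = 24888 - 1*14458 = 24888 - 14458 = 10430)
√(q + (-97 + z(1)*(-28))) = √(10430 + (-97 - 1*(-28))) = √(10430 + (-97 + 28)) = √(10430 - 69) = √10361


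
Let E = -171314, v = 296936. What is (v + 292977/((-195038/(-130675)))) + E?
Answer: 62785833111/195038 ≈ 3.2192e+5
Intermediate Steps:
(v + 292977/((-195038/(-130675)))) + E = (296936 + 292977/((-195038/(-130675)))) - 171314 = (296936 + 292977/((-195038*(-1/130675)))) - 171314 = (296936 + 292977/(195038/130675)) - 171314 = (296936 + 292977*(130675/195038)) - 171314 = (296936 + 38284769475/195038) - 171314 = 96198573043/195038 - 171314 = 62785833111/195038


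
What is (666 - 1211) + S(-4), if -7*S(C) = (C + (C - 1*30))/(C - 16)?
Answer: -38169/70 ≈ -545.27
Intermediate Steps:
S(C) = -(-30 + 2*C)/(7*(-16 + C)) (S(C) = -(C + (C - 1*30))/(7*(C - 16)) = -(C + (C - 30))/(7*(-16 + C)) = -(C + (-30 + C))/(7*(-16 + C)) = -(-30 + 2*C)/(7*(-16 + C)))
(666 - 1211) + S(-4) = (666 - 1211) + 2*(15 - 1*(-4))/(7*(-16 - 4)) = -545 + (2/7)*(15 + 4)/(-20) = -545 + (2/7)*(-1/20)*19 = -545 - 19/70 = -38169/70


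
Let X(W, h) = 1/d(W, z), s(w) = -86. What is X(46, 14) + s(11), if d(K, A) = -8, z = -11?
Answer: -689/8 ≈ -86.125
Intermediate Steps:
X(W, h) = -1/8 (X(W, h) = 1/(-8) = -1/8)
X(46, 14) + s(11) = -1/8 - 86 = -689/8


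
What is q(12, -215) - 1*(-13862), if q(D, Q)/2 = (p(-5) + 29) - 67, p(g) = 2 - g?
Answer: 13800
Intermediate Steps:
q(D, Q) = -62 (q(D, Q) = 2*(((2 - 1*(-5)) + 29) - 67) = 2*(((2 + 5) + 29) - 67) = 2*((7 + 29) - 67) = 2*(36 - 67) = 2*(-31) = -62)
q(12, -215) - 1*(-13862) = -62 - 1*(-13862) = -62 + 13862 = 13800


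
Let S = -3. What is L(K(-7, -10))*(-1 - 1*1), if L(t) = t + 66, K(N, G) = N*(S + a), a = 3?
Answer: -132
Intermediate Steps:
K(N, G) = 0 (K(N, G) = N*(-3 + 3) = N*0 = 0)
L(t) = 66 + t
L(K(-7, -10))*(-1 - 1*1) = (66 + 0)*(-1 - 1*1) = 66*(-1 - 1) = 66*(-2) = -132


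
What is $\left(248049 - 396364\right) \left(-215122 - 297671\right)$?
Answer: $76054893795$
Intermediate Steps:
$\left(248049 - 396364\right) \left(-215122 - 297671\right) = \left(248049 - 396364\right) \left(-512793\right) = \left(-148315\right) \left(-512793\right) = 76054893795$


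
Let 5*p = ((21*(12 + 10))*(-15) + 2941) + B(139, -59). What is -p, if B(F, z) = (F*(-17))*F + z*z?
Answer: 65793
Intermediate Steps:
B(F, z) = z² - 17*F² (B(F, z) = (-17*F)*F + z² = -17*F² + z² = z² - 17*F²)
p = -65793 (p = (((21*(12 + 10))*(-15) + 2941) + ((-59)² - 17*139²))/5 = (((21*22)*(-15) + 2941) + (3481 - 17*19321))/5 = ((462*(-15) + 2941) + (3481 - 328457))/5 = ((-6930 + 2941) - 324976)/5 = (-3989 - 324976)/5 = (⅕)*(-328965) = -65793)
-p = -1*(-65793) = 65793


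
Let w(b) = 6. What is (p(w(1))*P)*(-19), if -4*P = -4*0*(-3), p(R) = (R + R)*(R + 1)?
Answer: 0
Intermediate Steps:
p(R) = 2*R*(1 + R) (p(R) = (2*R)*(1 + R) = 2*R*(1 + R))
P = 0 (P = -(-4*0)*(-3)/4 = -0*(-3) = -¼*0 = 0)
(p(w(1))*P)*(-19) = ((2*6*(1 + 6))*0)*(-19) = ((2*6*7)*0)*(-19) = (84*0)*(-19) = 0*(-19) = 0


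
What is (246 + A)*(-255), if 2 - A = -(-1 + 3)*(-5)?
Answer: -60690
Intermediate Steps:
A = -8 (A = 2 - (-1)*(-1 + 3)*(-5) = 2 - (-1)*2*(-5) = 2 - (-1)*(-10) = 2 - 1*10 = 2 - 10 = -8)
(246 + A)*(-255) = (246 - 8)*(-255) = 238*(-255) = -60690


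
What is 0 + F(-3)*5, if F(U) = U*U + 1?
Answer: 50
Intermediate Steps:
F(U) = 1 + U² (F(U) = U² + 1 = 1 + U²)
0 + F(-3)*5 = 0 + (1 + (-3)²)*5 = 0 + (1 + 9)*5 = 0 + 10*5 = 0 + 50 = 50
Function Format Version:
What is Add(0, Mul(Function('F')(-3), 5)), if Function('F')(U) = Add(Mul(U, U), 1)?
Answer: 50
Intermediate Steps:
Function('F')(U) = Add(1, Pow(U, 2)) (Function('F')(U) = Add(Pow(U, 2), 1) = Add(1, Pow(U, 2)))
Add(0, Mul(Function('F')(-3), 5)) = Add(0, Mul(Add(1, Pow(-3, 2)), 5)) = Add(0, Mul(Add(1, 9), 5)) = Add(0, Mul(10, 5)) = Add(0, 50) = 50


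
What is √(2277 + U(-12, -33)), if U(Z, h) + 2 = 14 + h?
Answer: 4*√141 ≈ 47.497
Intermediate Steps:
U(Z, h) = 12 + h (U(Z, h) = -2 + (14 + h) = 12 + h)
√(2277 + U(-12, -33)) = √(2277 + (12 - 33)) = √(2277 - 21) = √2256 = 4*√141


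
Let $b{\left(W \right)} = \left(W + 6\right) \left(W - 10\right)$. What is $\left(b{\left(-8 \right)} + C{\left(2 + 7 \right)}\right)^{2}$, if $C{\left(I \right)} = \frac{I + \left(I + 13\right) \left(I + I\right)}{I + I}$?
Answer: $\frac{13689}{4} \approx 3422.3$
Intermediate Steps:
$b{\left(W \right)} = \left(-10 + W\right) \left(6 + W\right)$ ($b{\left(W \right)} = \left(6 + W\right) \left(-10 + W\right) = \left(-10 + W\right) \left(6 + W\right)$)
$C{\left(I \right)} = \frac{I + 2 I \left(13 + I\right)}{2 I}$ ($C{\left(I \right)} = \frac{I + \left(13 + I\right) 2 I}{2 I} = \left(I + 2 I \left(13 + I\right)\right) \frac{1}{2 I} = \frac{I + 2 I \left(13 + I\right)}{2 I}$)
$\left(b{\left(-8 \right)} + C{\left(2 + 7 \right)}\right)^{2} = \left(\left(-60 + \left(-8\right)^{2} - -32\right) + \left(\frac{27}{2} + \left(2 + 7\right)\right)\right)^{2} = \left(\left(-60 + 64 + 32\right) + \left(\frac{27}{2} + 9\right)\right)^{2} = \left(36 + \frac{45}{2}\right)^{2} = \left(\frac{117}{2}\right)^{2} = \frac{13689}{4}$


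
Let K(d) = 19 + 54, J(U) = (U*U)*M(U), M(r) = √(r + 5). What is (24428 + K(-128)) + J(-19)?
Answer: 24501 + 361*I*√14 ≈ 24501.0 + 1350.7*I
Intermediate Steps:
M(r) = √(5 + r)
J(U) = U²*√(5 + U) (J(U) = (U*U)*√(5 + U) = U²*√(5 + U))
K(d) = 73
(24428 + K(-128)) + J(-19) = (24428 + 73) + (-19)²*√(5 - 19) = 24501 + 361*√(-14) = 24501 + 361*(I*√14) = 24501 + 361*I*√14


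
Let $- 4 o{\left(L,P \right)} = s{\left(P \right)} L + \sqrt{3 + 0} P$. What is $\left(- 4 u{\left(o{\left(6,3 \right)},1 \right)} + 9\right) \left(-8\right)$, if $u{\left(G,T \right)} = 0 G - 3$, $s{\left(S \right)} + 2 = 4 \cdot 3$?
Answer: $-168$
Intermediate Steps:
$s{\left(S \right)} = 10$ ($s{\left(S \right)} = -2 + 4 \cdot 3 = -2 + 12 = 10$)
$o{\left(L,P \right)} = - \frac{5 L}{2} - \frac{P \sqrt{3}}{4}$ ($o{\left(L,P \right)} = - \frac{10 L + \sqrt{3 + 0} P}{4} = - \frac{10 L + \sqrt{3} P}{4} = - \frac{10 L + P \sqrt{3}}{4} = - \frac{5 L}{2} - \frac{P \sqrt{3}}{4}$)
$u{\left(G,T \right)} = -3$ ($u{\left(G,T \right)} = 0 - 3 = -3$)
$\left(- 4 u{\left(o{\left(6,3 \right)},1 \right)} + 9\right) \left(-8\right) = \left(\left(-4\right) \left(-3\right) + 9\right) \left(-8\right) = \left(12 + 9\right) \left(-8\right) = 21 \left(-8\right) = -168$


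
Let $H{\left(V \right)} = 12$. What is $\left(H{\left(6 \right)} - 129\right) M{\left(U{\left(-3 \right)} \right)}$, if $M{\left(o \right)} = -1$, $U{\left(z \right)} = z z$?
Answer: $117$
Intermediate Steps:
$U{\left(z \right)} = z^{2}$
$\left(H{\left(6 \right)} - 129\right) M{\left(U{\left(-3 \right)} \right)} = \left(12 - 129\right) \left(-1\right) = \left(-117\right) \left(-1\right) = 117$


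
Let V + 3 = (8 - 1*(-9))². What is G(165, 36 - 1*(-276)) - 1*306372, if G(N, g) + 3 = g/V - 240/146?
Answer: -246019569/803 ≈ -3.0638e+5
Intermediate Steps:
V = 286 (V = -3 + (8 - 1*(-9))² = -3 + (8 + 9)² = -3 + 17² = -3 + 289 = 286)
G(N, g) = -339/73 + g/286 (G(N, g) = -3 + (g/286 - 240/146) = -3 + (g*(1/286) - 240*1/146) = -3 + (g/286 - 120/73) = -3 + (-120/73 + g/286) = -339/73 + g/286)
G(165, 36 - 1*(-276)) - 1*306372 = (-339/73 + (36 - 1*(-276))/286) - 1*306372 = (-339/73 + (36 + 276)/286) - 306372 = (-339/73 + (1/286)*312) - 306372 = (-339/73 + 12/11) - 306372 = -2853/803 - 306372 = -246019569/803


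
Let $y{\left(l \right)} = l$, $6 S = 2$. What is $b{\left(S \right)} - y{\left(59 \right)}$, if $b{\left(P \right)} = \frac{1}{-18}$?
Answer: $- \frac{1063}{18} \approx -59.056$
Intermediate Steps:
$S = \frac{1}{3}$ ($S = \frac{1}{6} \cdot 2 = \frac{1}{3} \approx 0.33333$)
$b{\left(P \right)} = - \frac{1}{18}$
$b{\left(S \right)} - y{\left(59 \right)} = - \frac{1}{18} - 59 = - \frac{1063}{18}$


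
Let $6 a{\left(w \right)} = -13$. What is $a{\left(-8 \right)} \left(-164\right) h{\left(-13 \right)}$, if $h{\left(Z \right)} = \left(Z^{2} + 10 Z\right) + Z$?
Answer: $\frac{27716}{3} \approx 9238.7$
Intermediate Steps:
$a{\left(w \right)} = - \frac{13}{6}$ ($a{\left(w \right)} = \frac{1}{6} \left(-13\right) = - \frac{13}{6}$)
$h{\left(Z \right)} = Z^{2} + 11 Z$
$a{\left(-8 \right)} \left(-164\right) h{\left(-13 \right)} = \left(- \frac{13}{6}\right) \left(-164\right) \left(- 13 \left(11 - 13\right)\right) = \frac{1066 \left(\left(-13\right) \left(-2\right)\right)}{3} = \frac{1066}{3} \cdot 26 = \frac{27716}{3}$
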